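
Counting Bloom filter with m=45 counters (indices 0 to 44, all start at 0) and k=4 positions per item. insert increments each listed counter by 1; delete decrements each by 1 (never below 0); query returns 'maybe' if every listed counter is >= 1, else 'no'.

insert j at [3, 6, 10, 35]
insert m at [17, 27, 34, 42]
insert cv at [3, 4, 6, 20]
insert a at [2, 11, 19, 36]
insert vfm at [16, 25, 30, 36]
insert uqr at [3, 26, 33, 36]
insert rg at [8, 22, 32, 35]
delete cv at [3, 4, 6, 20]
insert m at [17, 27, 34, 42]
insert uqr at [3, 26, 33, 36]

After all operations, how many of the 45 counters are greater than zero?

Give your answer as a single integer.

Step 1: insert j at [3, 6, 10, 35] -> counters=[0,0,0,1,0,0,1,0,0,0,1,0,0,0,0,0,0,0,0,0,0,0,0,0,0,0,0,0,0,0,0,0,0,0,0,1,0,0,0,0,0,0,0,0,0]
Step 2: insert m at [17, 27, 34, 42] -> counters=[0,0,0,1,0,0,1,0,0,0,1,0,0,0,0,0,0,1,0,0,0,0,0,0,0,0,0,1,0,0,0,0,0,0,1,1,0,0,0,0,0,0,1,0,0]
Step 3: insert cv at [3, 4, 6, 20] -> counters=[0,0,0,2,1,0,2,0,0,0,1,0,0,0,0,0,0,1,0,0,1,0,0,0,0,0,0,1,0,0,0,0,0,0,1,1,0,0,0,0,0,0,1,0,0]
Step 4: insert a at [2, 11, 19, 36] -> counters=[0,0,1,2,1,0,2,0,0,0,1,1,0,0,0,0,0,1,0,1,1,0,0,0,0,0,0,1,0,0,0,0,0,0,1,1,1,0,0,0,0,0,1,0,0]
Step 5: insert vfm at [16, 25, 30, 36] -> counters=[0,0,1,2,1,0,2,0,0,0,1,1,0,0,0,0,1,1,0,1,1,0,0,0,0,1,0,1,0,0,1,0,0,0,1,1,2,0,0,0,0,0,1,0,0]
Step 6: insert uqr at [3, 26, 33, 36] -> counters=[0,0,1,3,1,0,2,0,0,0,1,1,0,0,0,0,1,1,0,1,1,0,0,0,0,1,1,1,0,0,1,0,0,1,1,1,3,0,0,0,0,0,1,0,0]
Step 7: insert rg at [8, 22, 32, 35] -> counters=[0,0,1,3,1,0,2,0,1,0,1,1,0,0,0,0,1,1,0,1,1,0,1,0,0,1,1,1,0,0,1,0,1,1,1,2,3,0,0,0,0,0,1,0,0]
Step 8: delete cv at [3, 4, 6, 20] -> counters=[0,0,1,2,0,0,1,0,1,0,1,1,0,0,0,0,1,1,0,1,0,0,1,0,0,1,1,1,0,0,1,0,1,1,1,2,3,0,0,0,0,0,1,0,0]
Step 9: insert m at [17, 27, 34, 42] -> counters=[0,0,1,2,0,0,1,0,1,0,1,1,0,0,0,0,1,2,0,1,0,0,1,0,0,1,1,2,0,0,1,0,1,1,2,2,3,0,0,0,0,0,2,0,0]
Step 10: insert uqr at [3, 26, 33, 36] -> counters=[0,0,1,3,0,0,1,0,1,0,1,1,0,0,0,0,1,2,0,1,0,0,1,0,0,1,2,2,0,0,1,0,1,2,2,2,4,0,0,0,0,0,2,0,0]
Final counters=[0,0,1,3,0,0,1,0,1,0,1,1,0,0,0,0,1,2,0,1,0,0,1,0,0,1,2,2,0,0,1,0,1,2,2,2,4,0,0,0,0,0,2,0,0] -> 20 nonzero

Answer: 20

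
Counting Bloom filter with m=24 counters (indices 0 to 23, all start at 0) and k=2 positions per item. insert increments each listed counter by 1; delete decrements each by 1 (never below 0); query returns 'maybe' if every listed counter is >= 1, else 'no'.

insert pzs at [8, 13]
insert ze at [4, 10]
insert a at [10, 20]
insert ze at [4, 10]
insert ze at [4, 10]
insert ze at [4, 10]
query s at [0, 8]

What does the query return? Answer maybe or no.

Answer: no

Derivation:
Step 1: insert pzs at [8, 13] -> counters=[0,0,0,0,0,0,0,0,1,0,0,0,0,1,0,0,0,0,0,0,0,0,0,0]
Step 2: insert ze at [4, 10] -> counters=[0,0,0,0,1,0,0,0,1,0,1,0,0,1,0,0,0,0,0,0,0,0,0,0]
Step 3: insert a at [10, 20] -> counters=[0,0,0,0,1,0,0,0,1,0,2,0,0,1,0,0,0,0,0,0,1,0,0,0]
Step 4: insert ze at [4, 10] -> counters=[0,0,0,0,2,0,0,0,1,0,3,0,0,1,0,0,0,0,0,0,1,0,0,0]
Step 5: insert ze at [4, 10] -> counters=[0,0,0,0,3,0,0,0,1,0,4,0,0,1,0,0,0,0,0,0,1,0,0,0]
Step 6: insert ze at [4, 10] -> counters=[0,0,0,0,4,0,0,0,1,0,5,0,0,1,0,0,0,0,0,0,1,0,0,0]
Query s: check counters[0]=0 counters[8]=1 -> no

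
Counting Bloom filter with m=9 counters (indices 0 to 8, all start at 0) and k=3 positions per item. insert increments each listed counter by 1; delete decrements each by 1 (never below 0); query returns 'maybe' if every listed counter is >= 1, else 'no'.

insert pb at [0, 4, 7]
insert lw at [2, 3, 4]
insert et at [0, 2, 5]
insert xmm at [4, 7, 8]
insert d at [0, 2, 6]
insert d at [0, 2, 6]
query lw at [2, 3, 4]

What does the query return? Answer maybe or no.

Answer: maybe

Derivation:
Step 1: insert pb at [0, 4, 7] -> counters=[1,0,0,0,1,0,0,1,0]
Step 2: insert lw at [2, 3, 4] -> counters=[1,0,1,1,2,0,0,1,0]
Step 3: insert et at [0, 2, 5] -> counters=[2,0,2,1,2,1,0,1,0]
Step 4: insert xmm at [4, 7, 8] -> counters=[2,0,2,1,3,1,0,2,1]
Step 5: insert d at [0, 2, 6] -> counters=[3,0,3,1,3,1,1,2,1]
Step 6: insert d at [0, 2, 6] -> counters=[4,0,4,1,3,1,2,2,1]
Query lw: check counters[2]=4 counters[3]=1 counters[4]=3 -> maybe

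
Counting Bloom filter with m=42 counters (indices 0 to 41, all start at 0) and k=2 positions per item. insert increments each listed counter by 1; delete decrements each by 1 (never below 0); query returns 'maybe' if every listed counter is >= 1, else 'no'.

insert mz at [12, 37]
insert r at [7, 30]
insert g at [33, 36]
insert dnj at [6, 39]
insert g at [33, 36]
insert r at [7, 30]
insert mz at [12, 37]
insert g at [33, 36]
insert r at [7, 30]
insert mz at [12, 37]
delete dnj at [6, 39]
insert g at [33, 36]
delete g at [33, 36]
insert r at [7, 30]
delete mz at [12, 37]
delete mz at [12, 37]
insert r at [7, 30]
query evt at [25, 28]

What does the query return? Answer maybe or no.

Answer: no

Derivation:
Step 1: insert mz at [12, 37] -> counters=[0,0,0,0,0,0,0,0,0,0,0,0,1,0,0,0,0,0,0,0,0,0,0,0,0,0,0,0,0,0,0,0,0,0,0,0,0,1,0,0,0,0]
Step 2: insert r at [7, 30] -> counters=[0,0,0,0,0,0,0,1,0,0,0,0,1,0,0,0,0,0,0,0,0,0,0,0,0,0,0,0,0,0,1,0,0,0,0,0,0,1,0,0,0,0]
Step 3: insert g at [33, 36] -> counters=[0,0,0,0,0,0,0,1,0,0,0,0,1,0,0,0,0,0,0,0,0,0,0,0,0,0,0,0,0,0,1,0,0,1,0,0,1,1,0,0,0,0]
Step 4: insert dnj at [6, 39] -> counters=[0,0,0,0,0,0,1,1,0,0,0,0,1,0,0,0,0,0,0,0,0,0,0,0,0,0,0,0,0,0,1,0,0,1,0,0,1,1,0,1,0,0]
Step 5: insert g at [33, 36] -> counters=[0,0,0,0,0,0,1,1,0,0,0,0,1,0,0,0,0,0,0,0,0,0,0,0,0,0,0,0,0,0,1,0,0,2,0,0,2,1,0,1,0,0]
Step 6: insert r at [7, 30] -> counters=[0,0,0,0,0,0,1,2,0,0,0,0,1,0,0,0,0,0,0,0,0,0,0,0,0,0,0,0,0,0,2,0,0,2,0,0,2,1,0,1,0,0]
Step 7: insert mz at [12, 37] -> counters=[0,0,0,0,0,0,1,2,0,0,0,0,2,0,0,0,0,0,0,0,0,0,0,0,0,0,0,0,0,0,2,0,0,2,0,0,2,2,0,1,0,0]
Step 8: insert g at [33, 36] -> counters=[0,0,0,0,0,0,1,2,0,0,0,0,2,0,0,0,0,0,0,0,0,0,0,0,0,0,0,0,0,0,2,0,0,3,0,0,3,2,0,1,0,0]
Step 9: insert r at [7, 30] -> counters=[0,0,0,0,0,0,1,3,0,0,0,0,2,0,0,0,0,0,0,0,0,0,0,0,0,0,0,0,0,0,3,0,0,3,0,0,3,2,0,1,0,0]
Step 10: insert mz at [12, 37] -> counters=[0,0,0,0,0,0,1,3,0,0,0,0,3,0,0,0,0,0,0,0,0,0,0,0,0,0,0,0,0,0,3,0,0,3,0,0,3,3,0,1,0,0]
Step 11: delete dnj at [6, 39] -> counters=[0,0,0,0,0,0,0,3,0,0,0,0,3,0,0,0,0,0,0,0,0,0,0,0,0,0,0,0,0,0,3,0,0,3,0,0,3,3,0,0,0,0]
Step 12: insert g at [33, 36] -> counters=[0,0,0,0,0,0,0,3,0,0,0,0,3,0,0,0,0,0,0,0,0,0,0,0,0,0,0,0,0,0,3,0,0,4,0,0,4,3,0,0,0,0]
Step 13: delete g at [33, 36] -> counters=[0,0,0,0,0,0,0,3,0,0,0,0,3,0,0,0,0,0,0,0,0,0,0,0,0,0,0,0,0,0,3,0,0,3,0,0,3,3,0,0,0,0]
Step 14: insert r at [7, 30] -> counters=[0,0,0,0,0,0,0,4,0,0,0,0,3,0,0,0,0,0,0,0,0,0,0,0,0,0,0,0,0,0,4,0,0,3,0,0,3,3,0,0,0,0]
Step 15: delete mz at [12, 37] -> counters=[0,0,0,0,0,0,0,4,0,0,0,0,2,0,0,0,0,0,0,0,0,0,0,0,0,0,0,0,0,0,4,0,0,3,0,0,3,2,0,0,0,0]
Step 16: delete mz at [12, 37] -> counters=[0,0,0,0,0,0,0,4,0,0,0,0,1,0,0,0,0,0,0,0,0,0,0,0,0,0,0,0,0,0,4,0,0,3,0,0,3,1,0,0,0,0]
Step 17: insert r at [7, 30] -> counters=[0,0,0,0,0,0,0,5,0,0,0,0,1,0,0,0,0,0,0,0,0,0,0,0,0,0,0,0,0,0,5,0,0,3,0,0,3,1,0,0,0,0]
Query evt: check counters[25]=0 counters[28]=0 -> no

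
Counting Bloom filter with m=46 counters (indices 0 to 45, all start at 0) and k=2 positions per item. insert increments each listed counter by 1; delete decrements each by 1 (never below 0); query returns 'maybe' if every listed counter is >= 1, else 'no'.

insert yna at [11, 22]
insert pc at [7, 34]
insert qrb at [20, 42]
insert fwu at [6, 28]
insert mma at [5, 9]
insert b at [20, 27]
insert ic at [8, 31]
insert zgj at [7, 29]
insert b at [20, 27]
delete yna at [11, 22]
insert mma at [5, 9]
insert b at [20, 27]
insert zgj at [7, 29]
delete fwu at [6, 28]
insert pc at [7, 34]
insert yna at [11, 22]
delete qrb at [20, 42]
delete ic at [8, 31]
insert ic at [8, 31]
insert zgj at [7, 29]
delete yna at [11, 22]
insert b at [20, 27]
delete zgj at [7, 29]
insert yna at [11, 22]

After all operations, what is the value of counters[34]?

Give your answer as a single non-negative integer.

Answer: 2

Derivation:
Step 1: insert yna at [11, 22] -> counters=[0,0,0,0,0,0,0,0,0,0,0,1,0,0,0,0,0,0,0,0,0,0,1,0,0,0,0,0,0,0,0,0,0,0,0,0,0,0,0,0,0,0,0,0,0,0]
Step 2: insert pc at [7, 34] -> counters=[0,0,0,0,0,0,0,1,0,0,0,1,0,0,0,0,0,0,0,0,0,0,1,0,0,0,0,0,0,0,0,0,0,0,1,0,0,0,0,0,0,0,0,0,0,0]
Step 3: insert qrb at [20, 42] -> counters=[0,0,0,0,0,0,0,1,0,0,0,1,0,0,0,0,0,0,0,0,1,0,1,0,0,0,0,0,0,0,0,0,0,0,1,0,0,0,0,0,0,0,1,0,0,0]
Step 4: insert fwu at [6, 28] -> counters=[0,0,0,0,0,0,1,1,0,0,0,1,0,0,0,0,0,0,0,0,1,0,1,0,0,0,0,0,1,0,0,0,0,0,1,0,0,0,0,0,0,0,1,0,0,0]
Step 5: insert mma at [5, 9] -> counters=[0,0,0,0,0,1,1,1,0,1,0,1,0,0,0,0,0,0,0,0,1,0,1,0,0,0,0,0,1,0,0,0,0,0,1,0,0,0,0,0,0,0,1,0,0,0]
Step 6: insert b at [20, 27] -> counters=[0,0,0,0,0,1,1,1,0,1,0,1,0,0,0,0,0,0,0,0,2,0,1,0,0,0,0,1,1,0,0,0,0,0,1,0,0,0,0,0,0,0,1,0,0,0]
Step 7: insert ic at [8, 31] -> counters=[0,0,0,0,0,1,1,1,1,1,0,1,0,0,0,0,0,0,0,0,2,0,1,0,0,0,0,1,1,0,0,1,0,0,1,0,0,0,0,0,0,0,1,0,0,0]
Step 8: insert zgj at [7, 29] -> counters=[0,0,0,0,0,1,1,2,1,1,0,1,0,0,0,0,0,0,0,0,2,0,1,0,0,0,0,1,1,1,0,1,0,0,1,0,0,0,0,0,0,0,1,0,0,0]
Step 9: insert b at [20, 27] -> counters=[0,0,0,0,0,1,1,2,1,1,0,1,0,0,0,0,0,0,0,0,3,0,1,0,0,0,0,2,1,1,0,1,0,0,1,0,0,0,0,0,0,0,1,0,0,0]
Step 10: delete yna at [11, 22] -> counters=[0,0,0,0,0,1,1,2,1,1,0,0,0,0,0,0,0,0,0,0,3,0,0,0,0,0,0,2,1,1,0,1,0,0,1,0,0,0,0,0,0,0,1,0,0,0]
Step 11: insert mma at [5, 9] -> counters=[0,0,0,0,0,2,1,2,1,2,0,0,0,0,0,0,0,0,0,0,3,0,0,0,0,0,0,2,1,1,0,1,0,0,1,0,0,0,0,0,0,0,1,0,0,0]
Step 12: insert b at [20, 27] -> counters=[0,0,0,0,0,2,1,2,1,2,0,0,0,0,0,0,0,0,0,0,4,0,0,0,0,0,0,3,1,1,0,1,0,0,1,0,0,0,0,0,0,0,1,0,0,0]
Step 13: insert zgj at [7, 29] -> counters=[0,0,0,0,0,2,1,3,1,2,0,0,0,0,0,0,0,0,0,0,4,0,0,0,0,0,0,3,1,2,0,1,0,0,1,0,0,0,0,0,0,0,1,0,0,0]
Step 14: delete fwu at [6, 28] -> counters=[0,0,0,0,0,2,0,3,1,2,0,0,0,0,0,0,0,0,0,0,4,0,0,0,0,0,0,3,0,2,0,1,0,0,1,0,0,0,0,0,0,0,1,0,0,0]
Step 15: insert pc at [7, 34] -> counters=[0,0,0,0,0,2,0,4,1,2,0,0,0,0,0,0,0,0,0,0,4,0,0,0,0,0,0,3,0,2,0,1,0,0,2,0,0,0,0,0,0,0,1,0,0,0]
Step 16: insert yna at [11, 22] -> counters=[0,0,0,0,0,2,0,4,1,2,0,1,0,0,0,0,0,0,0,0,4,0,1,0,0,0,0,3,0,2,0,1,0,0,2,0,0,0,0,0,0,0,1,0,0,0]
Step 17: delete qrb at [20, 42] -> counters=[0,0,0,0,0,2,0,4,1,2,0,1,0,0,0,0,0,0,0,0,3,0,1,0,0,0,0,3,0,2,0,1,0,0,2,0,0,0,0,0,0,0,0,0,0,0]
Step 18: delete ic at [8, 31] -> counters=[0,0,0,0,0,2,0,4,0,2,0,1,0,0,0,0,0,0,0,0,3,0,1,0,0,0,0,3,0,2,0,0,0,0,2,0,0,0,0,0,0,0,0,0,0,0]
Step 19: insert ic at [8, 31] -> counters=[0,0,0,0,0,2,0,4,1,2,0,1,0,0,0,0,0,0,0,0,3,0,1,0,0,0,0,3,0,2,0,1,0,0,2,0,0,0,0,0,0,0,0,0,0,0]
Step 20: insert zgj at [7, 29] -> counters=[0,0,0,0,0,2,0,5,1,2,0,1,0,0,0,0,0,0,0,0,3,0,1,0,0,0,0,3,0,3,0,1,0,0,2,0,0,0,0,0,0,0,0,0,0,0]
Step 21: delete yna at [11, 22] -> counters=[0,0,0,0,0,2,0,5,1,2,0,0,0,0,0,0,0,0,0,0,3,0,0,0,0,0,0,3,0,3,0,1,0,0,2,0,0,0,0,0,0,0,0,0,0,0]
Step 22: insert b at [20, 27] -> counters=[0,0,0,0,0,2,0,5,1,2,0,0,0,0,0,0,0,0,0,0,4,0,0,0,0,0,0,4,0,3,0,1,0,0,2,0,0,0,0,0,0,0,0,0,0,0]
Step 23: delete zgj at [7, 29] -> counters=[0,0,0,0,0,2,0,4,1,2,0,0,0,0,0,0,0,0,0,0,4,0,0,0,0,0,0,4,0,2,0,1,0,0,2,0,0,0,0,0,0,0,0,0,0,0]
Step 24: insert yna at [11, 22] -> counters=[0,0,0,0,0,2,0,4,1,2,0,1,0,0,0,0,0,0,0,0,4,0,1,0,0,0,0,4,0,2,0,1,0,0,2,0,0,0,0,0,0,0,0,0,0,0]
Final counters=[0,0,0,0,0,2,0,4,1,2,0,1,0,0,0,0,0,0,0,0,4,0,1,0,0,0,0,4,0,2,0,1,0,0,2,0,0,0,0,0,0,0,0,0,0,0] -> counters[34]=2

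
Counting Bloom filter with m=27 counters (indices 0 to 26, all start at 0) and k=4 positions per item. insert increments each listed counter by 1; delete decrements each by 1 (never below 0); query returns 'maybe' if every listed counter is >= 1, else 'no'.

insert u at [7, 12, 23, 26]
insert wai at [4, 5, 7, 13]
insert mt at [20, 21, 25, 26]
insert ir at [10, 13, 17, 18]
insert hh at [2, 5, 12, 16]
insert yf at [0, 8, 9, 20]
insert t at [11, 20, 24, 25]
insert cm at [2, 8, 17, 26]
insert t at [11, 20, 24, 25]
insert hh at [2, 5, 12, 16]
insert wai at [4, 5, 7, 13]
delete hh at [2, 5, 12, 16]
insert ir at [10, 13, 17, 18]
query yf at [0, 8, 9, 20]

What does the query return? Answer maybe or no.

Answer: maybe

Derivation:
Step 1: insert u at [7, 12, 23, 26] -> counters=[0,0,0,0,0,0,0,1,0,0,0,0,1,0,0,0,0,0,0,0,0,0,0,1,0,0,1]
Step 2: insert wai at [4, 5, 7, 13] -> counters=[0,0,0,0,1,1,0,2,0,0,0,0,1,1,0,0,0,0,0,0,0,0,0,1,0,0,1]
Step 3: insert mt at [20, 21, 25, 26] -> counters=[0,0,0,0,1,1,0,2,0,0,0,0,1,1,0,0,0,0,0,0,1,1,0,1,0,1,2]
Step 4: insert ir at [10, 13, 17, 18] -> counters=[0,0,0,0,1,1,0,2,0,0,1,0,1,2,0,0,0,1,1,0,1,1,0,1,0,1,2]
Step 5: insert hh at [2, 5, 12, 16] -> counters=[0,0,1,0,1,2,0,2,0,0,1,0,2,2,0,0,1,1,1,0,1,1,0,1,0,1,2]
Step 6: insert yf at [0, 8, 9, 20] -> counters=[1,0,1,0,1,2,0,2,1,1,1,0,2,2,0,0,1,1,1,0,2,1,0,1,0,1,2]
Step 7: insert t at [11, 20, 24, 25] -> counters=[1,0,1,0,1,2,0,2,1,1,1,1,2,2,0,0,1,1,1,0,3,1,0,1,1,2,2]
Step 8: insert cm at [2, 8, 17, 26] -> counters=[1,0,2,0,1,2,0,2,2,1,1,1,2,2,0,0,1,2,1,0,3,1,0,1,1,2,3]
Step 9: insert t at [11, 20, 24, 25] -> counters=[1,0,2,0,1,2,0,2,2,1,1,2,2,2,0,0,1,2,1,0,4,1,0,1,2,3,3]
Step 10: insert hh at [2, 5, 12, 16] -> counters=[1,0,3,0,1,3,0,2,2,1,1,2,3,2,0,0,2,2,1,0,4,1,0,1,2,3,3]
Step 11: insert wai at [4, 5, 7, 13] -> counters=[1,0,3,0,2,4,0,3,2,1,1,2,3,3,0,0,2,2,1,0,4,1,0,1,2,3,3]
Step 12: delete hh at [2, 5, 12, 16] -> counters=[1,0,2,0,2,3,0,3,2,1,1,2,2,3,0,0,1,2,1,0,4,1,0,1,2,3,3]
Step 13: insert ir at [10, 13, 17, 18] -> counters=[1,0,2,0,2,3,0,3,2,1,2,2,2,4,0,0,1,3,2,0,4,1,0,1,2,3,3]
Query yf: check counters[0]=1 counters[8]=2 counters[9]=1 counters[20]=4 -> maybe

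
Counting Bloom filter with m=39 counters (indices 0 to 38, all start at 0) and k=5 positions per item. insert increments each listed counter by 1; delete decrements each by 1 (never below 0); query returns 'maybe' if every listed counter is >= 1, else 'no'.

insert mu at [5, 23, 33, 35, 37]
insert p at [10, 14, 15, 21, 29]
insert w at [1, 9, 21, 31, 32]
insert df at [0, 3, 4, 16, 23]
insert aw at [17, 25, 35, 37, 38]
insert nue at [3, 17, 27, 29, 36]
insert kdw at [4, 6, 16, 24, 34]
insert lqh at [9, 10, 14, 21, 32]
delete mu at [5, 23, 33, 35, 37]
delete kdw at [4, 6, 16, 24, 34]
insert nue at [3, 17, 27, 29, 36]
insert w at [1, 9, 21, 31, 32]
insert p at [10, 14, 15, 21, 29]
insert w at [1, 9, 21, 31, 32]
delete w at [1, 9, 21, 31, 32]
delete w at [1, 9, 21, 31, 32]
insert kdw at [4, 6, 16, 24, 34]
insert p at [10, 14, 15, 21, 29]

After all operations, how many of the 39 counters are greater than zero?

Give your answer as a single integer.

Answer: 24

Derivation:
Step 1: insert mu at [5, 23, 33, 35, 37] -> counters=[0,0,0,0,0,1,0,0,0,0,0,0,0,0,0,0,0,0,0,0,0,0,0,1,0,0,0,0,0,0,0,0,0,1,0,1,0,1,0]
Step 2: insert p at [10, 14, 15, 21, 29] -> counters=[0,0,0,0,0,1,0,0,0,0,1,0,0,0,1,1,0,0,0,0,0,1,0,1,0,0,0,0,0,1,0,0,0,1,0,1,0,1,0]
Step 3: insert w at [1, 9, 21, 31, 32] -> counters=[0,1,0,0,0,1,0,0,0,1,1,0,0,0,1,1,0,0,0,0,0,2,0,1,0,0,0,0,0,1,0,1,1,1,0,1,0,1,0]
Step 4: insert df at [0, 3, 4, 16, 23] -> counters=[1,1,0,1,1,1,0,0,0,1,1,0,0,0,1,1,1,0,0,0,0,2,0,2,0,0,0,0,0,1,0,1,1,1,0,1,0,1,0]
Step 5: insert aw at [17, 25, 35, 37, 38] -> counters=[1,1,0,1,1,1,0,0,0,1,1,0,0,0,1,1,1,1,0,0,0,2,0,2,0,1,0,0,0,1,0,1,1,1,0,2,0,2,1]
Step 6: insert nue at [3, 17, 27, 29, 36] -> counters=[1,1,0,2,1,1,0,0,0,1,1,0,0,0,1,1,1,2,0,0,0,2,0,2,0,1,0,1,0,2,0,1,1,1,0,2,1,2,1]
Step 7: insert kdw at [4, 6, 16, 24, 34] -> counters=[1,1,0,2,2,1,1,0,0,1,1,0,0,0,1,1,2,2,0,0,0,2,0,2,1,1,0,1,0,2,0,1,1,1,1,2,1,2,1]
Step 8: insert lqh at [9, 10, 14, 21, 32] -> counters=[1,1,0,2,2,1,1,0,0,2,2,0,0,0,2,1,2,2,0,0,0,3,0,2,1,1,0,1,0,2,0,1,2,1,1,2,1,2,1]
Step 9: delete mu at [5, 23, 33, 35, 37] -> counters=[1,1,0,2,2,0,1,0,0,2,2,0,0,0,2,1,2,2,0,0,0,3,0,1,1,1,0,1,0,2,0,1,2,0,1,1,1,1,1]
Step 10: delete kdw at [4, 6, 16, 24, 34] -> counters=[1,1,0,2,1,0,0,0,0,2,2,0,0,0,2,1,1,2,0,0,0,3,0,1,0,1,0,1,0,2,0,1,2,0,0,1,1,1,1]
Step 11: insert nue at [3, 17, 27, 29, 36] -> counters=[1,1,0,3,1,0,0,0,0,2,2,0,0,0,2,1,1,3,0,0,0,3,0,1,0,1,0,2,0,3,0,1,2,0,0,1,2,1,1]
Step 12: insert w at [1, 9, 21, 31, 32] -> counters=[1,2,0,3,1,0,0,0,0,3,2,0,0,0,2,1,1,3,0,0,0,4,0,1,0,1,0,2,0,3,0,2,3,0,0,1,2,1,1]
Step 13: insert p at [10, 14, 15, 21, 29] -> counters=[1,2,0,3,1,0,0,0,0,3,3,0,0,0,3,2,1,3,0,0,0,5,0,1,0,1,0,2,0,4,0,2,3,0,0,1,2,1,1]
Step 14: insert w at [1, 9, 21, 31, 32] -> counters=[1,3,0,3,1,0,0,0,0,4,3,0,0,0,3,2,1,3,0,0,0,6,0,1,0,1,0,2,0,4,0,3,4,0,0,1,2,1,1]
Step 15: delete w at [1, 9, 21, 31, 32] -> counters=[1,2,0,3,1,0,0,0,0,3,3,0,0,0,3,2,1,3,0,0,0,5,0,1,0,1,0,2,0,4,0,2,3,0,0,1,2,1,1]
Step 16: delete w at [1, 9, 21, 31, 32] -> counters=[1,1,0,3,1,0,0,0,0,2,3,0,0,0,3,2,1,3,0,0,0,4,0,1,0,1,0,2,0,4,0,1,2,0,0,1,2,1,1]
Step 17: insert kdw at [4, 6, 16, 24, 34] -> counters=[1,1,0,3,2,0,1,0,0,2,3,0,0,0,3,2,2,3,0,0,0,4,0,1,1,1,0,2,0,4,0,1,2,0,1,1,2,1,1]
Step 18: insert p at [10, 14, 15, 21, 29] -> counters=[1,1,0,3,2,0,1,0,0,2,4,0,0,0,4,3,2,3,0,0,0,5,0,1,1,1,0,2,0,5,0,1,2,0,1,1,2,1,1]
Final counters=[1,1,0,3,2,0,1,0,0,2,4,0,0,0,4,3,2,3,0,0,0,5,0,1,1,1,0,2,0,5,0,1,2,0,1,1,2,1,1] -> 24 nonzero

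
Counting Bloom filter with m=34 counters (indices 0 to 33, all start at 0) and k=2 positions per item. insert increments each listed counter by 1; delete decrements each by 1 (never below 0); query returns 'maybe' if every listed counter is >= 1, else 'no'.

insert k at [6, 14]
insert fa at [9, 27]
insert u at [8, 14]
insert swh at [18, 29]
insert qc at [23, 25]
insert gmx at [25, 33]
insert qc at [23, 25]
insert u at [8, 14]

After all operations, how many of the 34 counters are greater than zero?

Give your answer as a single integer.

Answer: 10

Derivation:
Step 1: insert k at [6, 14] -> counters=[0,0,0,0,0,0,1,0,0,0,0,0,0,0,1,0,0,0,0,0,0,0,0,0,0,0,0,0,0,0,0,0,0,0]
Step 2: insert fa at [9, 27] -> counters=[0,0,0,0,0,0,1,0,0,1,0,0,0,0,1,0,0,0,0,0,0,0,0,0,0,0,0,1,0,0,0,0,0,0]
Step 3: insert u at [8, 14] -> counters=[0,0,0,0,0,0,1,0,1,1,0,0,0,0,2,0,0,0,0,0,0,0,0,0,0,0,0,1,0,0,0,0,0,0]
Step 4: insert swh at [18, 29] -> counters=[0,0,0,0,0,0,1,0,1,1,0,0,0,0,2,0,0,0,1,0,0,0,0,0,0,0,0,1,0,1,0,0,0,0]
Step 5: insert qc at [23, 25] -> counters=[0,0,0,0,0,0,1,0,1,1,0,0,0,0,2,0,0,0,1,0,0,0,0,1,0,1,0,1,0,1,0,0,0,0]
Step 6: insert gmx at [25, 33] -> counters=[0,0,0,0,0,0,1,0,1,1,0,0,0,0,2,0,0,0,1,0,0,0,0,1,0,2,0,1,0,1,0,0,0,1]
Step 7: insert qc at [23, 25] -> counters=[0,0,0,0,0,0,1,0,1,1,0,0,0,0,2,0,0,0,1,0,0,0,0,2,0,3,0,1,0,1,0,0,0,1]
Step 8: insert u at [8, 14] -> counters=[0,0,0,0,0,0,1,0,2,1,0,0,0,0,3,0,0,0,1,0,0,0,0,2,0,3,0,1,0,1,0,0,0,1]
Final counters=[0,0,0,0,0,0,1,0,2,1,0,0,0,0,3,0,0,0,1,0,0,0,0,2,0,3,0,1,0,1,0,0,0,1] -> 10 nonzero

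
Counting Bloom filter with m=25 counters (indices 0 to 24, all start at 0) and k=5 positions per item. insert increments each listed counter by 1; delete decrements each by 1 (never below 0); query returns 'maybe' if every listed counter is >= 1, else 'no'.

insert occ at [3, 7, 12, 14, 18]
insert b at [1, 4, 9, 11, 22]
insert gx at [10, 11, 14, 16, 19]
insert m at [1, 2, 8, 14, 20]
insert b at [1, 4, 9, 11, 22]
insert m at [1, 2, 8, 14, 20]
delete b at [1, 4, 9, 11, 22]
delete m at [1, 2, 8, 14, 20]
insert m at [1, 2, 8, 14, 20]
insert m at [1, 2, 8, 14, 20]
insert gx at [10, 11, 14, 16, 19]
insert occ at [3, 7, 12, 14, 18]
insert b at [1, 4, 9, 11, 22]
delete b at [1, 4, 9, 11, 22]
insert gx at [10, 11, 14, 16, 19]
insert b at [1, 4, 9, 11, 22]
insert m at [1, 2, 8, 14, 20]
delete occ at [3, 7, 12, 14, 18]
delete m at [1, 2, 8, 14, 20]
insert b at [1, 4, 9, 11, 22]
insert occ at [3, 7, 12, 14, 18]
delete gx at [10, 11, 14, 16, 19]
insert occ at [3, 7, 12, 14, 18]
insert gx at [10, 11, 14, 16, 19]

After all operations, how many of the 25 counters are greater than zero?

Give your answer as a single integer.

Answer: 16

Derivation:
Step 1: insert occ at [3, 7, 12, 14, 18] -> counters=[0,0,0,1,0,0,0,1,0,0,0,0,1,0,1,0,0,0,1,0,0,0,0,0,0]
Step 2: insert b at [1, 4, 9, 11, 22] -> counters=[0,1,0,1,1,0,0,1,0,1,0,1,1,0,1,0,0,0,1,0,0,0,1,0,0]
Step 3: insert gx at [10, 11, 14, 16, 19] -> counters=[0,1,0,1,1,0,0,1,0,1,1,2,1,0,2,0,1,0,1,1,0,0,1,0,0]
Step 4: insert m at [1, 2, 8, 14, 20] -> counters=[0,2,1,1,1,0,0,1,1,1,1,2,1,0,3,0,1,0,1,1,1,0,1,0,0]
Step 5: insert b at [1, 4, 9, 11, 22] -> counters=[0,3,1,1,2,0,0,1,1,2,1,3,1,0,3,0,1,0,1,1,1,0,2,0,0]
Step 6: insert m at [1, 2, 8, 14, 20] -> counters=[0,4,2,1,2,0,0,1,2,2,1,3,1,0,4,0,1,0,1,1,2,0,2,0,0]
Step 7: delete b at [1, 4, 9, 11, 22] -> counters=[0,3,2,1,1,0,0,1,2,1,1,2,1,0,4,0,1,0,1,1,2,0,1,0,0]
Step 8: delete m at [1, 2, 8, 14, 20] -> counters=[0,2,1,1,1,0,0,1,1,1,1,2,1,0,3,0,1,0,1,1,1,0,1,0,0]
Step 9: insert m at [1, 2, 8, 14, 20] -> counters=[0,3,2,1,1,0,0,1,2,1,1,2,1,0,4,0,1,0,1,1,2,0,1,0,0]
Step 10: insert m at [1, 2, 8, 14, 20] -> counters=[0,4,3,1,1,0,0,1,3,1,1,2,1,0,5,0,1,0,1,1,3,0,1,0,0]
Step 11: insert gx at [10, 11, 14, 16, 19] -> counters=[0,4,3,1,1,0,0,1,3,1,2,3,1,0,6,0,2,0,1,2,3,0,1,0,0]
Step 12: insert occ at [3, 7, 12, 14, 18] -> counters=[0,4,3,2,1,0,0,2,3,1,2,3,2,0,7,0,2,0,2,2,3,0,1,0,0]
Step 13: insert b at [1, 4, 9, 11, 22] -> counters=[0,5,3,2,2,0,0,2,3,2,2,4,2,0,7,0,2,0,2,2,3,0,2,0,0]
Step 14: delete b at [1, 4, 9, 11, 22] -> counters=[0,4,3,2,1,0,0,2,3,1,2,3,2,0,7,0,2,0,2,2,3,0,1,0,0]
Step 15: insert gx at [10, 11, 14, 16, 19] -> counters=[0,4,3,2,1,0,0,2,3,1,3,4,2,0,8,0,3,0,2,3,3,0,1,0,0]
Step 16: insert b at [1, 4, 9, 11, 22] -> counters=[0,5,3,2,2,0,0,2,3,2,3,5,2,0,8,0,3,0,2,3,3,0,2,0,0]
Step 17: insert m at [1, 2, 8, 14, 20] -> counters=[0,6,4,2,2,0,0,2,4,2,3,5,2,0,9,0,3,0,2,3,4,0,2,0,0]
Step 18: delete occ at [3, 7, 12, 14, 18] -> counters=[0,6,4,1,2,0,0,1,4,2,3,5,1,0,8,0,3,0,1,3,4,0,2,0,0]
Step 19: delete m at [1, 2, 8, 14, 20] -> counters=[0,5,3,1,2,0,0,1,3,2,3,5,1,0,7,0,3,0,1,3,3,0,2,0,0]
Step 20: insert b at [1, 4, 9, 11, 22] -> counters=[0,6,3,1,3,0,0,1,3,3,3,6,1,0,7,0,3,0,1,3,3,0,3,0,0]
Step 21: insert occ at [3, 7, 12, 14, 18] -> counters=[0,6,3,2,3,0,0,2,3,3,3,6,2,0,8,0,3,0,2,3,3,0,3,0,0]
Step 22: delete gx at [10, 11, 14, 16, 19] -> counters=[0,6,3,2,3,0,0,2,3,3,2,5,2,0,7,0,2,0,2,2,3,0,3,0,0]
Step 23: insert occ at [3, 7, 12, 14, 18] -> counters=[0,6,3,3,3,0,0,3,3,3,2,5,3,0,8,0,2,0,3,2,3,0,3,0,0]
Step 24: insert gx at [10, 11, 14, 16, 19] -> counters=[0,6,3,3,3,0,0,3,3,3,3,6,3,0,9,0,3,0,3,3,3,0,3,0,0]
Final counters=[0,6,3,3,3,0,0,3,3,3,3,6,3,0,9,0,3,0,3,3,3,0,3,0,0] -> 16 nonzero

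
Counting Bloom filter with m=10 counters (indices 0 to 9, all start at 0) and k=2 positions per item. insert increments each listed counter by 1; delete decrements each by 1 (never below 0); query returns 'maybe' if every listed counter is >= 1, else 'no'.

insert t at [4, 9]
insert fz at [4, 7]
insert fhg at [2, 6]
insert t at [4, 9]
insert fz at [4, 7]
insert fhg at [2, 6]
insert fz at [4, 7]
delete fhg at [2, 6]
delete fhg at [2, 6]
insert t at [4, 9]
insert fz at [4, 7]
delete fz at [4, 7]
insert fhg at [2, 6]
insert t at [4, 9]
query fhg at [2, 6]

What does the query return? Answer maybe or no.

Step 1: insert t at [4, 9] -> counters=[0,0,0,0,1,0,0,0,0,1]
Step 2: insert fz at [4, 7] -> counters=[0,0,0,0,2,0,0,1,0,1]
Step 3: insert fhg at [2, 6] -> counters=[0,0,1,0,2,0,1,1,0,1]
Step 4: insert t at [4, 9] -> counters=[0,0,1,0,3,0,1,1,0,2]
Step 5: insert fz at [4, 7] -> counters=[0,0,1,0,4,0,1,2,0,2]
Step 6: insert fhg at [2, 6] -> counters=[0,0,2,0,4,0,2,2,0,2]
Step 7: insert fz at [4, 7] -> counters=[0,0,2,0,5,0,2,3,0,2]
Step 8: delete fhg at [2, 6] -> counters=[0,0,1,0,5,0,1,3,0,2]
Step 9: delete fhg at [2, 6] -> counters=[0,0,0,0,5,0,0,3,0,2]
Step 10: insert t at [4, 9] -> counters=[0,0,0,0,6,0,0,3,0,3]
Step 11: insert fz at [4, 7] -> counters=[0,0,0,0,7,0,0,4,0,3]
Step 12: delete fz at [4, 7] -> counters=[0,0,0,0,6,0,0,3,0,3]
Step 13: insert fhg at [2, 6] -> counters=[0,0,1,0,6,0,1,3,0,3]
Step 14: insert t at [4, 9] -> counters=[0,0,1,0,7,0,1,3,0,4]
Query fhg: check counters[2]=1 counters[6]=1 -> maybe

Answer: maybe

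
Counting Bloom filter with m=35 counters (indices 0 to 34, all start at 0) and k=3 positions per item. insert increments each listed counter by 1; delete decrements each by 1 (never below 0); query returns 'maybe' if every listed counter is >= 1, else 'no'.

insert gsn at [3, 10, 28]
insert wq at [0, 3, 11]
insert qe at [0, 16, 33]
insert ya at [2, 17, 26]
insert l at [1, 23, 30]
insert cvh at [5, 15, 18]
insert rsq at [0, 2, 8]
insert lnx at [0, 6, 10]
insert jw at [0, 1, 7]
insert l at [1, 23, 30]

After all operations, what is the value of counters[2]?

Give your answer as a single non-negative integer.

Answer: 2

Derivation:
Step 1: insert gsn at [3, 10, 28] -> counters=[0,0,0,1,0,0,0,0,0,0,1,0,0,0,0,0,0,0,0,0,0,0,0,0,0,0,0,0,1,0,0,0,0,0,0]
Step 2: insert wq at [0, 3, 11] -> counters=[1,0,0,2,0,0,0,0,0,0,1,1,0,0,0,0,0,0,0,0,0,0,0,0,0,0,0,0,1,0,0,0,0,0,0]
Step 3: insert qe at [0, 16, 33] -> counters=[2,0,0,2,0,0,0,0,0,0,1,1,0,0,0,0,1,0,0,0,0,0,0,0,0,0,0,0,1,0,0,0,0,1,0]
Step 4: insert ya at [2, 17, 26] -> counters=[2,0,1,2,0,0,0,0,0,0,1,1,0,0,0,0,1,1,0,0,0,0,0,0,0,0,1,0,1,0,0,0,0,1,0]
Step 5: insert l at [1, 23, 30] -> counters=[2,1,1,2,0,0,0,0,0,0,1,1,0,0,0,0,1,1,0,0,0,0,0,1,0,0,1,0,1,0,1,0,0,1,0]
Step 6: insert cvh at [5, 15, 18] -> counters=[2,1,1,2,0,1,0,0,0,0,1,1,0,0,0,1,1,1,1,0,0,0,0,1,0,0,1,0,1,0,1,0,0,1,0]
Step 7: insert rsq at [0, 2, 8] -> counters=[3,1,2,2,0,1,0,0,1,0,1,1,0,0,0,1,1,1,1,0,0,0,0,1,0,0,1,0,1,0,1,0,0,1,0]
Step 8: insert lnx at [0, 6, 10] -> counters=[4,1,2,2,0,1,1,0,1,0,2,1,0,0,0,1,1,1,1,0,0,0,0,1,0,0,1,0,1,0,1,0,0,1,0]
Step 9: insert jw at [0, 1, 7] -> counters=[5,2,2,2,0,1,1,1,1,0,2,1,0,0,0,1,1,1,1,0,0,0,0,1,0,0,1,0,1,0,1,0,0,1,0]
Step 10: insert l at [1, 23, 30] -> counters=[5,3,2,2,0,1,1,1,1,0,2,1,0,0,0,1,1,1,1,0,0,0,0,2,0,0,1,0,1,0,2,0,0,1,0]
Final counters=[5,3,2,2,0,1,1,1,1,0,2,1,0,0,0,1,1,1,1,0,0,0,0,2,0,0,1,0,1,0,2,0,0,1,0] -> counters[2]=2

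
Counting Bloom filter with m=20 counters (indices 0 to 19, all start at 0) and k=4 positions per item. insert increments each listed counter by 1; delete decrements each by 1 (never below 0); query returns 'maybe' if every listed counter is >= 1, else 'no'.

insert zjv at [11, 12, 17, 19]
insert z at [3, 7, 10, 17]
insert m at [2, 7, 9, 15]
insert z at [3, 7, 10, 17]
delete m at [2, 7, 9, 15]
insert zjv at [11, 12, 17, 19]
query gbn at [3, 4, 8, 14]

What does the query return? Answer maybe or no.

Step 1: insert zjv at [11, 12, 17, 19] -> counters=[0,0,0,0,0,0,0,0,0,0,0,1,1,0,0,0,0,1,0,1]
Step 2: insert z at [3, 7, 10, 17] -> counters=[0,0,0,1,0,0,0,1,0,0,1,1,1,0,0,0,0,2,0,1]
Step 3: insert m at [2, 7, 9, 15] -> counters=[0,0,1,1,0,0,0,2,0,1,1,1,1,0,0,1,0,2,0,1]
Step 4: insert z at [3, 7, 10, 17] -> counters=[0,0,1,2,0,0,0,3,0,1,2,1,1,0,0,1,0,3,0,1]
Step 5: delete m at [2, 7, 9, 15] -> counters=[0,0,0,2,0,0,0,2,0,0,2,1,1,0,0,0,0,3,0,1]
Step 6: insert zjv at [11, 12, 17, 19] -> counters=[0,0,0,2,0,0,0,2,0,0,2,2,2,0,0,0,0,4,0,2]
Query gbn: check counters[3]=2 counters[4]=0 counters[8]=0 counters[14]=0 -> no

Answer: no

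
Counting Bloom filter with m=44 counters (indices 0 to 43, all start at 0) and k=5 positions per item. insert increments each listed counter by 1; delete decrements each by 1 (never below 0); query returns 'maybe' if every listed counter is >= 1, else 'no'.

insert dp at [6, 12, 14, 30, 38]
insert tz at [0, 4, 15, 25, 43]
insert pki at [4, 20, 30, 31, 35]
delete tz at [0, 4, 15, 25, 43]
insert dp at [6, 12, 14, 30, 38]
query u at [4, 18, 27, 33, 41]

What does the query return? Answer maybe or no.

Answer: no

Derivation:
Step 1: insert dp at [6, 12, 14, 30, 38] -> counters=[0,0,0,0,0,0,1,0,0,0,0,0,1,0,1,0,0,0,0,0,0,0,0,0,0,0,0,0,0,0,1,0,0,0,0,0,0,0,1,0,0,0,0,0]
Step 2: insert tz at [0, 4, 15, 25, 43] -> counters=[1,0,0,0,1,0,1,0,0,0,0,0,1,0,1,1,0,0,0,0,0,0,0,0,0,1,0,0,0,0,1,0,0,0,0,0,0,0,1,0,0,0,0,1]
Step 3: insert pki at [4, 20, 30, 31, 35] -> counters=[1,0,0,0,2,0,1,0,0,0,0,0,1,0,1,1,0,0,0,0,1,0,0,0,0,1,0,0,0,0,2,1,0,0,0,1,0,0,1,0,0,0,0,1]
Step 4: delete tz at [0, 4, 15, 25, 43] -> counters=[0,0,0,0,1,0,1,0,0,0,0,0,1,0,1,0,0,0,0,0,1,0,0,0,0,0,0,0,0,0,2,1,0,0,0,1,0,0,1,0,0,0,0,0]
Step 5: insert dp at [6, 12, 14, 30, 38] -> counters=[0,0,0,0,1,0,2,0,0,0,0,0,2,0,2,0,0,0,0,0,1,0,0,0,0,0,0,0,0,0,3,1,0,0,0,1,0,0,2,0,0,0,0,0]
Query u: check counters[4]=1 counters[18]=0 counters[27]=0 counters[33]=0 counters[41]=0 -> no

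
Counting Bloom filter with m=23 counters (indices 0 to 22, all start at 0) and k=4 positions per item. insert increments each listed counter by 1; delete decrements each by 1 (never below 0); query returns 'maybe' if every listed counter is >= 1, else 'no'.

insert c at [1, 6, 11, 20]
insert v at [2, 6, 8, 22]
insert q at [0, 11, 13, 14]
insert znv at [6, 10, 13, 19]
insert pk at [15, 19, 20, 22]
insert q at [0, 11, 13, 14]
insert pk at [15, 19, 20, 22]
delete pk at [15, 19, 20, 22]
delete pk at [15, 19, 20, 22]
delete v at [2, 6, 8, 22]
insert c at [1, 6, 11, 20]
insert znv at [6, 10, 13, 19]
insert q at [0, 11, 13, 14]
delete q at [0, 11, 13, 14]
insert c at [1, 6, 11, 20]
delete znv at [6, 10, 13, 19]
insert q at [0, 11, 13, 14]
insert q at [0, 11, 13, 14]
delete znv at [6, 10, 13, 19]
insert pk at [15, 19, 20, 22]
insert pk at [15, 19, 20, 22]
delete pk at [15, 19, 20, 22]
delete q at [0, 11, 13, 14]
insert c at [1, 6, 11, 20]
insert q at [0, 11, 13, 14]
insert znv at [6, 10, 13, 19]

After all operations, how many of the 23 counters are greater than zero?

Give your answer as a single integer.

Answer: 11

Derivation:
Step 1: insert c at [1, 6, 11, 20] -> counters=[0,1,0,0,0,0,1,0,0,0,0,1,0,0,0,0,0,0,0,0,1,0,0]
Step 2: insert v at [2, 6, 8, 22] -> counters=[0,1,1,0,0,0,2,0,1,0,0,1,0,0,0,0,0,0,0,0,1,0,1]
Step 3: insert q at [0, 11, 13, 14] -> counters=[1,1,1,0,0,0,2,0,1,0,0,2,0,1,1,0,0,0,0,0,1,0,1]
Step 4: insert znv at [6, 10, 13, 19] -> counters=[1,1,1,0,0,0,3,0,1,0,1,2,0,2,1,0,0,0,0,1,1,0,1]
Step 5: insert pk at [15, 19, 20, 22] -> counters=[1,1,1,0,0,0,3,0,1,0,1,2,0,2,1,1,0,0,0,2,2,0,2]
Step 6: insert q at [0, 11, 13, 14] -> counters=[2,1,1,0,0,0,3,0,1,0,1,3,0,3,2,1,0,0,0,2,2,0,2]
Step 7: insert pk at [15, 19, 20, 22] -> counters=[2,1,1,0,0,0,3,0,1,0,1,3,0,3,2,2,0,0,0,3,3,0,3]
Step 8: delete pk at [15, 19, 20, 22] -> counters=[2,1,1,0,0,0,3,0,1,0,1,3,0,3,2,1,0,0,0,2,2,0,2]
Step 9: delete pk at [15, 19, 20, 22] -> counters=[2,1,1,0,0,0,3,0,1,0,1,3,0,3,2,0,0,0,0,1,1,0,1]
Step 10: delete v at [2, 6, 8, 22] -> counters=[2,1,0,0,0,0,2,0,0,0,1,3,0,3,2,0,0,0,0,1,1,0,0]
Step 11: insert c at [1, 6, 11, 20] -> counters=[2,2,0,0,0,0,3,0,0,0,1,4,0,3,2,0,0,0,0,1,2,0,0]
Step 12: insert znv at [6, 10, 13, 19] -> counters=[2,2,0,0,0,0,4,0,0,0,2,4,0,4,2,0,0,0,0,2,2,0,0]
Step 13: insert q at [0, 11, 13, 14] -> counters=[3,2,0,0,0,0,4,0,0,0,2,5,0,5,3,0,0,0,0,2,2,0,0]
Step 14: delete q at [0, 11, 13, 14] -> counters=[2,2,0,0,0,0,4,0,0,0,2,4,0,4,2,0,0,0,0,2,2,0,0]
Step 15: insert c at [1, 6, 11, 20] -> counters=[2,3,0,0,0,0,5,0,0,0,2,5,0,4,2,0,0,0,0,2,3,0,0]
Step 16: delete znv at [6, 10, 13, 19] -> counters=[2,3,0,0,0,0,4,0,0,0,1,5,0,3,2,0,0,0,0,1,3,0,0]
Step 17: insert q at [0, 11, 13, 14] -> counters=[3,3,0,0,0,0,4,0,0,0,1,6,0,4,3,0,0,0,0,1,3,0,0]
Step 18: insert q at [0, 11, 13, 14] -> counters=[4,3,0,0,0,0,4,0,0,0,1,7,0,5,4,0,0,0,0,1,3,0,0]
Step 19: delete znv at [6, 10, 13, 19] -> counters=[4,3,0,0,0,0,3,0,0,0,0,7,0,4,4,0,0,0,0,0,3,0,0]
Step 20: insert pk at [15, 19, 20, 22] -> counters=[4,3,0,0,0,0,3,0,0,0,0,7,0,4,4,1,0,0,0,1,4,0,1]
Step 21: insert pk at [15, 19, 20, 22] -> counters=[4,3,0,0,0,0,3,0,0,0,0,7,0,4,4,2,0,0,0,2,5,0,2]
Step 22: delete pk at [15, 19, 20, 22] -> counters=[4,3,0,0,0,0,3,0,0,0,0,7,0,4,4,1,0,0,0,1,4,0,1]
Step 23: delete q at [0, 11, 13, 14] -> counters=[3,3,0,0,0,0,3,0,0,0,0,6,0,3,3,1,0,0,0,1,4,0,1]
Step 24: insert c at [1, 6, 11, 20] -> counters=[3,4,0,0,0,0,4,0,0,0,0,7,0,3,3,1,0,0,0,1,5,0,1]
Step 25: insert q at [0, 11, 13, 14] -> counters=[4,4,0,0,0,0,4,0,0,0,0,8,0,4,4,1,0,0,0,1,5,0,1]
Step 26: insert znv at [6, 10, 13, 19] -> counters=[4,4,0,0,0,0,5,0,0,0,1,8,0,5,4,1,0,0,0,2,5,0,1]
Final counters=[4,4,0,0,0,0,5,0,0,0,1,8,0,5,4,1,0,0,0,2,5,0,1] -> 11 nonzero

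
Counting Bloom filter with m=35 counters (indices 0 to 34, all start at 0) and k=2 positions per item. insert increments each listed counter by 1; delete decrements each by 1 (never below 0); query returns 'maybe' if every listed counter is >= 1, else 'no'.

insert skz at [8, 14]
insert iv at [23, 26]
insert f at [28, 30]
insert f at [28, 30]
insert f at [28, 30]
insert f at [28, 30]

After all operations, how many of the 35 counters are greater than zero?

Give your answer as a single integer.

Step 1: insert skz at [8, 14] -> counters=[0,0,0,0,0,0,0,0,1,0,0,0,0,0,1,0,0,0,0,0,0,0,0,0,0,0,0,0,0,0,0,0,0,0,0]
Step 2: insert iv at [23, 26] -> counters=[0,0,0,0,0,0,0,0,1,0,0,0,0,0,1,0,0,0,0,0,0,0,0,1,0,0,1,0,0,0,0,0,0,0,0]
Step 3: insert f at [28, 30] -> counters=[0,0,0,0,0,0,0,0,1,0,0,0,0,0,1,0,0,0,0,0,0,0,0,1,0,0,1,0,1,0,1,0,0,0,0]
Step 4: insert f at [28, 30] -> counters=[0,0,0,0,0,0,0,0,1,0,0,0,0,0,1,0,0,0,0,0,0,0,0,1,0,0,1,0,2,0,2,0,0,0,0]
Step 5: insert f at [28, 30] -> counters=[0,0,0,0,0,0,0,0,1,0,0,0,0,0,1,0,0,0,0,0,0,0,0,1,0,0,1,0,3,0,3,0,0,0,0]
Step 6: insert f at [28, 30] -> counters=[0,0,0,0,0,0,0,0,1,0,0,0,0,0,1,0,0,0,0,0,0,0,0,1,0,0,1,0,4,0,4,0,0,0,0]
Final counters=[0,0,0,0,0,0,0,0,1,0,0,0,0,0,1,0,0,0,0,0,0,0,0,1,0,0,1,0,4,0,4,0,0,0,0] -> 6 nonzero

Answer: 6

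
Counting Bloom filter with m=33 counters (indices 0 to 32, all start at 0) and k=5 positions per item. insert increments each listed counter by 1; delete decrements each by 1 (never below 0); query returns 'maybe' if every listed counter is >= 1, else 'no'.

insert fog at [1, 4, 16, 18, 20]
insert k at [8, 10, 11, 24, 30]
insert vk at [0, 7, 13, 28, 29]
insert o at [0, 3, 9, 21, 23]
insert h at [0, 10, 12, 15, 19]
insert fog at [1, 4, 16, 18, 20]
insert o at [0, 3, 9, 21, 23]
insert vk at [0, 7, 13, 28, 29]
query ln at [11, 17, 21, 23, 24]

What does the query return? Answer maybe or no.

Step 1: insert fog at [1, 4, 16, 18, 20] -> counters=[0,1,0,0,1,0,0,0,0,0,0,0,0,0,0,0,1,0,1,0,1,0,0,0,0,0,0,0,0,0,0,0,0]
Step 2: insert k at [8, 10, 11, 24, 30] -> counters=[0,1,0,0,1,0,0,0,1,0,1,1,0,0,0,0,1,0,1,0,1,0,0,0,1,0,0,0,0,0,1,0,0]
Step 3: insert vk at [0, 7, 13, 28, 29] -> counters=[1,1,0,0,1,0,0,1,1,0,1,1,0,1,0,0,1,0,1,0,1,0,0,0,1,0,0,0,1,1,1,0,0]
Step 4: insert o at [0, 3, 9, 21, 23] -> counters=[2,1,0,1,1,0,0,1,1,1,1,1,0,1,0,0,1,0,1,0,1,1,0,1,1,0,0,0,1,1,1,0,0]
Step 5: insert h at [0, 10, 12, 15, 19] -> counters=[3,1,0,1,1,0,0,1,1,1,2,1,1,1,0,1,1,0,1,1,1,1,0,1,1,0,0,0,1,1,1,0,0]
Step 6: insert fog at [1, 4, 16, 18, 20] -> counters=[3,2,0,1,2,0,0,1,1,1,2,1,1,1,0,1,2,0,2,1,2,1,0,1,1,0,0,0,1,1,1,0,0]
Step 7: insert o at [0, 3, 9, 21, 23] -> counters=[4,2,0,2,2,0,0,1,1,2,2,1,1,1,0,1,2,0,2,1,2,2,0,2,1,0,0,0,1,1,1,0,0]
Step 8: insert vk at [0, 7, 13, 28, 29] -> counters=[5,2,0,2,2,0,0,2,1,2,2,1,1,2,0,1,2,0,2,1,2,2,0,2,1,0,0,0,2,2,1,0,0]
Query ln: check counters[11]=1 counters[17]=0 counters[21]=2 counters[23]=2 counters[24]=1 -> no

Answer: no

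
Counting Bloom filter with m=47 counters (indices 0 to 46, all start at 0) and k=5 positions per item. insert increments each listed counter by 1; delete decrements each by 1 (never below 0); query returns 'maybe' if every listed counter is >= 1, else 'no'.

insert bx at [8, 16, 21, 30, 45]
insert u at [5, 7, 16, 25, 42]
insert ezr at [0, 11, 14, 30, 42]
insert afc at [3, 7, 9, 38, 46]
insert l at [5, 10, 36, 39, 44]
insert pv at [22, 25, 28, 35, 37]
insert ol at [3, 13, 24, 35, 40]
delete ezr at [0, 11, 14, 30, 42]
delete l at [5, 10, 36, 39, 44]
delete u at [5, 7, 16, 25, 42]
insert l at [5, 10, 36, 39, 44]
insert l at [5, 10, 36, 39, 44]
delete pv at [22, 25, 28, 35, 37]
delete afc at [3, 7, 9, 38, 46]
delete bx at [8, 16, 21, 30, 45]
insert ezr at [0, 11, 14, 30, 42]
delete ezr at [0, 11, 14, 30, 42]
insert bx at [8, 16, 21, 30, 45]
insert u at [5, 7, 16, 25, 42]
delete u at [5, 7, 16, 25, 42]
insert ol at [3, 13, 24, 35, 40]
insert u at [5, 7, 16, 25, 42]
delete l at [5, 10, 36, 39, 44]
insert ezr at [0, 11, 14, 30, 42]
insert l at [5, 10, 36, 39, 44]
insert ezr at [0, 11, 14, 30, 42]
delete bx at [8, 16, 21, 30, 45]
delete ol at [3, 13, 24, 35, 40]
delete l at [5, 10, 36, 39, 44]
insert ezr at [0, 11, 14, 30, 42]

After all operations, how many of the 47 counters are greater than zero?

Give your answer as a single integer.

Step 1: insert bx at [8, 16, 21, 30, 45] -> counters=[0,0,0,0,0,0,0,0,1,0,0,0,0,0,0,0,1,0,0,0,0,1,0,0,0,0,0,0,0,0,1,0,0,0,0,0,0,0,0,0,0,0,0,0,0,1,0]
Step 2: insert u at [5, 7, 16, 25, 42] -> counters=[0,0,0,0,0,1,0,1,1,0,0,0,0,0,0,0,2,0,0,0,0,1,0,0,0,1,0,0,0,0,1,0,0,0,0,0,0,0,0,0,0,0,1,0,0,1,0]
Step 3: insert ezr at [0, 11, 14, 30, 42] -> counters=[1,0,0,0,0,1,0,1,1,0,0,1,0,0,1,0,2,0,0,0,0,1,0,0,0,1,0,0,0,0,2,0,0,0,0,0,0,0,0,0,0,0,2,0,0,1,0]
Step 4: insert afc at [3, 7, 9, 38, 46] -> counters=[1,0,0,1,0,1,0,2,1,1,0,1,0,0,1,0,2,0,0,0,0,1,0,0,0,1,0,0,0,0,2,0,0,0,0,0,0,0,1,0,0,0,2,0,0,1,1]
Step 5: insert l at [5, 10, 36, 39, 44] -> counters=[1,0,0,1,0,2,0,2,1,1,1,1,0,0,1,0,2,0,0,0,0,1,0,0,0,1,0,0,0,0,2,0,0,0,0,0,1,0,1,1,0,0,2,0,1,1,1]
Step 6: insert pv at [22, 25, 28, 35, 37] -> counters=[1,0,0,1,0,2,0,2,1,1,1,1,0,0,1,0,2,0,0,0,0,1,1,0,0,2,0,0,1,0,2,0,0,0,0,1,1,1,1,1,0,0,2,0,1,1,1]
Step 7: insert ol at [3, 13, 24, 35, 40] -> counters=[1,0,0,2,0,2,0,2,1,1,1,1,0,1,1,0,2,0,0,0,0,1,1,0,1,2,0,0,1,0,2,0,0,0,0,2,1,1,1,1,1,0,2,0,1,1,1]
Step 8: delete ezr at [0, 11, 14, 30, 42] -> counters=[0,0,0,2,0,2,0,2,1,1,1,0,0,1,0,0,2,0,0,0,0,1,1,0,1,2,0,0,1,0,1,0,0,0,0,2,1,1,1,1,1,0,1,0,1,1,1]
Step 9: delete l at [5, 10, 36, 39, 44] -> counters=[0,0,0,2,0,1,0,2,1,1,0,0,0,1,0,0,2,0,0,0,0,1,1,0,1,2,0,0,1,0,1,0,0,0,0,2,0,1,1,0,1,0,1,0,0,1,1]
Step 10: delete u at [5, 7, 16, 25, 42] -> counters=[0,0,0,2,0,0,0,1,1,1,0,0,0,1,0,0,1,0,0,0,0,1,1,0,1,1,0,0,1,0,1,0,0,0,0,2,0,1,1,0,1,0,0,0,0,1,1]
Step 11: insert l at [5, 10, 36, 39, 44] -> counters=[0,0,0,2,0,1,0,1,1,1,1,0,0,1,0,0,1,0,0,0,0,1,1,0,1,1,0,0,1,0,1,0,0,0,0,2,1,1,1,1,1,0,0,0,1,1,1]
Step 12: insert l at [5, 10, 36, 39, 44] -> counters=[0,0,0,2,0,2,0,1,1,1,2,0,0,1,0,0,1,0,0,0,0,1,1,0,1,1,0,0,1,0,1,0,0,0,0,2,2,1,1,2,1,0,0,0,2,1,1]
Step 13: delete pv at [22, 25, 28, 35, 37] -> counters=[0,0,0,2,0,2,0,1,1,1,2,0,0,1,0,0,1,0,0,0,0,1,0,0,1,0,0,0,0,0,1,0,0,0,0,1,2,0,1,2,1,0,0,0,2,1,1]
Step 14: delete afc at [3, 7, 9, 38, 46] -> counters=[0,0,0,1,0,2,0,0,1,0,2,0,0,1,0,0,1,0,0,0,0,1,0,0,1,0,0,0,0,0,1,0,0,0,0,1,2,0,0,2,1,0,0,0,2,1,0]
Step 15: delete bx at [8, 16, 21, 30, 45] -> counters=[0,0,0,1,0,2,0,0,0,0,2,0,0,1,0,0,0,0,0,0,0,0,0,0,1,0,0,0,0,0,0,0,0,0,0,1,2,0,0,2,1,0,0,0,2,0,0]
Step 16: insert ezr at [0, 11, 14, 30, 42] -> counters=[1,0,0,1,0,2,0,0,0,0,2,1,0,1,1,0,0,0,0,0,0,0,0,0,1,0,0,0,0,0,1,0,0,0,0,1,2,0,0,2,1,0,1,0,2,0,0]
Step 17: delete ezr at [0, 11, 14, 30, 42] -> counters=[0,0,0,1,0,2,0,0,0,0,2,0,0,1,0,0,0,0,0,0,0,0,0,0,1,0,0,0,0,0,0,0,0,0,0,1,2,0,0,2,1,0,0,0,2,0,0]
Step 18: insert bx at [8, 16, 21, 30, 45] -> counters=[0,0,0,1,0,2,0,0,1,0,2,0,0,1,0,0,1,0,0,0,0,1,0,0,1,0,0,0,0,0,1,0,0,0,0,1,2,0,0,2,1,0,0,0,2,1,0]
Step 19: insert u at [5, 7, 16, 25, 42] -> counters=[0,0,0,1,0,3,0,1,1,0,2,0,0,1,0,0,2,0,0,0,0,1,0,0,1,1,0,0,0,0,1,0,0,0,0,1,2,0,0,2,1,0,1,0,2,1,0]
Step 20: delete u at [5, 7, 16, 25, 42] -> counters=[0,0,0,1,0,2,0,0,1,0,2,0,0,1,0,0,1,0,0,0,0,1,0,0,1,0,0,0,0,0,1,0,0,0,0,1,2,0,0,2,1,0,0,0,2,1,0]
Step 21: insert ol at [3, 13, 24, 35, 40] -> counters=[0,0,0,2,0,2,0,0,1,0,2,0,0,2,0,0,1,0,0,0,0,1,0,0,2,0,0,0,0,0,1,0,0,0,0,2,2,0,0,2,2,0,0,0,2,1,0]
Step 22: insert u at [5, 7, 16, 25, 42] -> counters=[0,0,0,2,0,3,0,1,1,0,2,0,0,2,0,0,2,0,0,0,0,1,0,0,2,1,0,0,0,0,1,0,0,0,0,2,2,0,0,2,2,0,1,0,2,1,0]
Step 23: delete l at [5, 10, 36, 39, 44] -> counters=[0,0,0,2,0,2,0,1,1,0,1,0,0,2,0,0,2,0,0,0,0,1,0,0,2,1,0,0,0,0,1,0,0,0,0,2,1,0,0,1,2,0,1,0,1,1,0]
Step 24: insert ezr at [0, 11, 14, 30, 42] -> counters=[1,0,0,2,0,2,0,1,1,0,1,1,0,2,1,0,2,0,0,0,0,1,0,0,2,1,0,0,0,0,2,0,0,0,0,2,1,0,0,1,2,0,2,0,1,1,0]
Step 25: insert l at [5, 10, 36, 39, 44] -> counters=[1,0,0,2,0,3,0,1,1,0,2,1,0,2,1,0,2,0,0,0,0,1,0,0,2,1,0,0,0,0,2,0,0,0,0,2,2,0,0,2,2,0,2,0,2,1,0]
Step 26: insert ezr at [0, 11, 14, 30, 42] -> counters=[2,0,0,2,0,3,0,1,1,0,2,2,0,2,2,0,2,0,0,0,0,1,0,0,2,1,0,0,0,0,3,0,0,0,0,2,2,0,0,2,2,0,3,0,2,1,0]
Step 27: delete bx at [8, 16, 21, 30, 45] -> counters=[2,0,0,2,0,3,0,1,0,0,2,2,0,2,2,0,1,0,0,0,0,0,0,0,2,1,0,0,0,0,2,0,0,0,0,2,2,0,0,2,2,0,3,0,2,0,0]
Step 28: delete ol at [3, 13, 24, 35, 40] -> counters=[2,0,0,1,0,3,0,1,0,0,2,2,0,1,2,0,1,0,0,0,0,0,0,0,1,1,0,0,0,0,2,0,0,0,0,1,2,0,0,2,1,0,3,0,2,0,0]
Step 29: delete l at [5, 10, 36, 39, 44] -> counters=[2,0,0,1,0,2,0,1,0,0,1,2,0,1,2,0,1,0,0,0,0,0,0,0,1,1,0,0,0,0,2,0,0,0,0,1,1,0,0,1,1,0,3,0,1,0,0]
Step 30: insert ezr at [0, 11, 14, 30, 42] -> counters=[3,0,0,1,0,2,0,1,0,0,1,3,0,1,3,0,1,0,0,0,0,0,0,0,1,1,0,0,0,0,3,0,0,0,0,1,1,0,0,1,1,0,4,0,1,0,0]
Final counters=[3,0,0,1,0,2,0,1,0,0,1,3,0,1,3,0,1,0,0,0,0,0,0,0,1,1,0,0,0,0,3,0,0,0,0,1,1,0,0,1,1,0,4,0,1,0,0] -> 18 nonzero

Answer: 18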